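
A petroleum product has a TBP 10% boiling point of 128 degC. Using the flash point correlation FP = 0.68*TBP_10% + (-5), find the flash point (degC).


FP = 0.68 * 128 + (-5) = 82.04

82.04 degC


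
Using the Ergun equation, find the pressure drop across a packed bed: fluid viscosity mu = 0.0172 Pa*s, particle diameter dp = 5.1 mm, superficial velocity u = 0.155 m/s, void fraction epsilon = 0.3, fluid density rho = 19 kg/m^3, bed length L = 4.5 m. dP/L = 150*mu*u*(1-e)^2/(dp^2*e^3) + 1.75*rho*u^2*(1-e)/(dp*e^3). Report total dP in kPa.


dp = 5.1 mm = 0.0051 m
Viscous term = 150*0.0172*0.155*(1-0.3)^2 / (0.0051^2*0.3^3) = 279025
Inertial term = 1.75*19*0.155^2*(1-0.3) / (0.0051*0.3^3) = 4060.87
dP/L = 279025 + 4060.87 = 283086 Pa/m
dP = 283086 * 4.5 / 1000 = 1274 kPa

1274 kPa


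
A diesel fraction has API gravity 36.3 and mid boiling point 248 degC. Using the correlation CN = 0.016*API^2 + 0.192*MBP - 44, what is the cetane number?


CN = 0.016 * 36.3^2 + 0.192 * 248 - 44
CN = 21.08304 + 47.616 - 44 = 24.69904

24.69904


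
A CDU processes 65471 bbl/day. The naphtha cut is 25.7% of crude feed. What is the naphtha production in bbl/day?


Crude throughput = 65471 bbl/day
Fraction yield = 25.7%
yield = throughput * fraction / 100
yield = 65471 * 25.7 / 100 = 16826.047

16826.047 bbl/day


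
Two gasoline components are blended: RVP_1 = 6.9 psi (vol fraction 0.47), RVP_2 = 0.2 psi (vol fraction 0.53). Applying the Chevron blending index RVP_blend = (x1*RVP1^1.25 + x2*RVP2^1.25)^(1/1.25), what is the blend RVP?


Chevron index: RVP_blend = (sum xi*RVPi^1.25)^(1/1.25)
RVP^1.25 terms: 0.47 * 6.9^1.25 + 0.53 * 0.2^1.25 = 5.32693
RVP_blend = 5.32693^(1/1.25) = 3.812

3.812 psi


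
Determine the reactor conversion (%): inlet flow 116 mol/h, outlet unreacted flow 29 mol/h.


X = (F_in - F_out) / F_in * 100
Moles reacted = 116 - 29 = 87
X = 87 / 116 * 100
= 0.7500 * 100
= 75.00 %

75.00 %


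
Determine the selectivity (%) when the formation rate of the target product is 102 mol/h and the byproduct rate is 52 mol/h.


Selectivity = desired / (desired + undesired) * 100
Total products = 102 + 52 = 154 mol/h
S = 102 / 154 * 100
= 0.6623 * 100
= 66.23 %

66.23 %


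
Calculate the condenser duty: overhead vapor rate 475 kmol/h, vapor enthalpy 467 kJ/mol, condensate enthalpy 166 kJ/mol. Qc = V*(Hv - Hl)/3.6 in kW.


Qc = 475 * (467 - 166) / 3.6 = 475 * 301 / 3.6 = 39720

39720 kW


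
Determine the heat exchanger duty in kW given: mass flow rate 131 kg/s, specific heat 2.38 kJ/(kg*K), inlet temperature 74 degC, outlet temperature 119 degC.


Q = m_dot * cp * delta_T
delta_T = 119 - 74 = 45 K
Q = 131 * 2.38 * 45
= 311.78 * 45
= 14030.1 kW

14030.1 kW


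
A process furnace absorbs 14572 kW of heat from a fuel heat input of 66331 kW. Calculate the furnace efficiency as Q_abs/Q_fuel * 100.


Furnace efficiency = Q_absorbed / Q_fuel * 100
= 14572 / 66331 * 100 = 21.97

21.97 %


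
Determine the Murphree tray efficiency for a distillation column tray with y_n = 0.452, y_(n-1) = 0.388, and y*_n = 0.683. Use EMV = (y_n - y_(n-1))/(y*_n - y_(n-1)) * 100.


Murphree vapor efficiency: EMV = (y_n - y_(n-1)) / (y*_n - y_(n-1)) * 100
EMV = (0.452 - 0.388) / (0.683 - 0.388) * 100 = 0.064 / 0.295 * 100 = 21.69

21.69 %


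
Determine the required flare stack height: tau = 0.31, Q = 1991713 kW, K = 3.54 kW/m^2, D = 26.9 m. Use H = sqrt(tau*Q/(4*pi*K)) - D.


tau*Q/(4*pi*K) = 0.31 * 1991713 / (4 * pi * 3.54) = 13879.5
sqrt(13879.5) = 117.811
H = 117.811 - 26.9 = 90.91

90.91 m


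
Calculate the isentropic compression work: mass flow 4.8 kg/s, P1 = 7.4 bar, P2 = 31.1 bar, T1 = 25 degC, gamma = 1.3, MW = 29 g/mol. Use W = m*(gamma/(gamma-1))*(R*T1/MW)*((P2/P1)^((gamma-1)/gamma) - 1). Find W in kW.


Isentropic work: W = m*(gamma/(gamma-1))*(R*T1/MW)*((P2/P1)^((gamma-1)/gamma) - 1)
T1 = 25 + 273.15 = 298.15 K
Pressure ratio = 31.1 / 7.4 = 4.2027
Exponent = (1.3 - 1)/1.3 = 0.230769
(P2/P1)^exp - 1 = 4.2027^0.230769 - 1 = 0.392807
W = 4.8 * 1.3 / 0.3 * 8.314 * 298.15 / 29 * 0.392807 = 698.4

698.4 kW


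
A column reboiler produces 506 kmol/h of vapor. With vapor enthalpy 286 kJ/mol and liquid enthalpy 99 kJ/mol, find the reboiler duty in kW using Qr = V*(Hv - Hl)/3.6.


Qr = 506 * (286 - 99) / 3.6 = 506 * 187 / 3.6 = 26280

26280 kW


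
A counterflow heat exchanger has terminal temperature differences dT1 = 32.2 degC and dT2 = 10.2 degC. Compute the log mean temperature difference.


LMTD = (dT1 - dT2) / ln(dT1/dT2)
= (32.2 - 10.2) / ln(32.2 / 10.2) = 22 / 1.14958 = 19.14

19.14 degC


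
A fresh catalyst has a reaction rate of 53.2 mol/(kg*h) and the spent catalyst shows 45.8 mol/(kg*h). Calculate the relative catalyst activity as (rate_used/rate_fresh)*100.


Activity (%) = (rate_used / rate_fresh) * 100
rate_used = 45.8, rate_fresh = 53.2
= (45.8 / 53.2) * 100
= 0.8609 * 100 = 86.09

86.09 %


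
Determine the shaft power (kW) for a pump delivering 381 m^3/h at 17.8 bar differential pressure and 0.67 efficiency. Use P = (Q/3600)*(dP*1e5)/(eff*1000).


Q = 381 / 3600 = 0.105833 m^3/s
P = 0.105833 * (17.8 * 1e5) / 0.67 / 1000 = 281.2

281.2 kW


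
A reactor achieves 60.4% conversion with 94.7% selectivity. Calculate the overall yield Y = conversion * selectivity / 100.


Overall yield = conversion (%) * selectivity (%) / 100
Conversion = 60.4%, Selectivity = 94.7%
Y = 60.4 * 94.7 / 100
= 57.1988 %

57.1988 %


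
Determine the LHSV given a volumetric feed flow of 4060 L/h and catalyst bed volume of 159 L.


LHSV = volumetric feed rate / catalyst volume
= 4060 L/h / 159 L
= 25.53 h^-1

25.53 h^-1


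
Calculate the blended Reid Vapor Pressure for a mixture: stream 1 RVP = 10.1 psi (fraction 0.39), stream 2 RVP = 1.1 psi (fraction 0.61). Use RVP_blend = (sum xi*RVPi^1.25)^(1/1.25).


Chevron index: RVP_blend = (sum xi*RVPi^1.25)^(1/1.25)
RVP^1.25 terms: 0.39 * 10.1^1.25 + 0.61 * 1.1^1.25 = 7.70927
RVP_blend = 7.70927^(1/1.25) = 5.124

5.124 psi


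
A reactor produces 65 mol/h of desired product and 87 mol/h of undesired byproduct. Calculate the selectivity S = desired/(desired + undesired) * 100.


Selectivity = desired / (desired + undesired) * 100
Total products = 65 + 87 = 152 mol/h
S = 65 / 152 * 100
= 0.4276 * 100
= 42.76 %

42.76 %


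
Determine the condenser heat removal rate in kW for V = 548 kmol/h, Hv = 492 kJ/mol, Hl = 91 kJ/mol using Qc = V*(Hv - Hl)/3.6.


Qc = 548 * (492 - 91) / 3.6 = 548 * 401 / 3.6 = 61040

61040 kW


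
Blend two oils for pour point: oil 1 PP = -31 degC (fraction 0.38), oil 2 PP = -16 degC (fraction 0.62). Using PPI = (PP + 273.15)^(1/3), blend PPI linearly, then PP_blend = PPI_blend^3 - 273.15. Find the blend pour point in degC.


PPI_1 = (-31 + 273.15)^(1/3) = 6.232967
PPI_2 = (-16 + 273.15)^(1/3) = 6.359098
PPI_blend = 0.38 * 6.232967 + 0.62 * 6.359098 = 6.311168
PP_blend = 6.311168^3 - 273.15 = 251.3791 - 273.15 = -21.77

-21.77 degC


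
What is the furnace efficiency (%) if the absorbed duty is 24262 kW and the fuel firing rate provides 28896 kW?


Furnace efficiency = Q_absorbed / Q_fuel * 100
= 24262 / 28896 * 100 = 83.96

83.96 %


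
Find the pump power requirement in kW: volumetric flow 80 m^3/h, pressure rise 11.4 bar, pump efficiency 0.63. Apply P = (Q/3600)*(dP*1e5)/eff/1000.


Q = 80 / 3600 = 0.0222222 m^3/s
P = 0.0222222 * (11.4 * 1e5) / 0.63 / 1000 = 40.21

40.21 kW


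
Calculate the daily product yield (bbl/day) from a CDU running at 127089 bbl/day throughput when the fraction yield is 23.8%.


Crude throughput = 127089 bbl/day
Fraction yield = 23.8%
yield = throughput * fraction / 100
yield = 127089 * 23.8 / 100 = 30247.182

30247.182 bbl/day


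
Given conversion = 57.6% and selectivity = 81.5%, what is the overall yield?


Overall yield = conversion (%) * selectivity (%) / 100
Conversion = 57.6%, Selectivity = 81.5%
Y = 57.6 * 81.5 / 100
= 46.944 %

46.944 %


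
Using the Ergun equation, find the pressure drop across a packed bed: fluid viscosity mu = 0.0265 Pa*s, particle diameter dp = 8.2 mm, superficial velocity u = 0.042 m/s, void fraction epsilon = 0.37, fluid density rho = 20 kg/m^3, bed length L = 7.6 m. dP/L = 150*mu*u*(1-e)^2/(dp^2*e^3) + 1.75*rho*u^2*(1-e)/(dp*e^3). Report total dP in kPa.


dp = 8.2 mm = 0.0082 m
Viscous term = 150*0.0265*0.042*(1-0.37)^2 / (0.0082^2*0.37^3) = 19455.2
Inertial term = 1.75*20*0.042^2*(1-0.37) / (0.0082*0.37^3) = 93.6458
dP/L = 19455.2 + 93.6458 = 19548.8 Pa/m
dP = 19548.8 * 7.6 / 1000 = 148.6 kPa

148.6 kPa


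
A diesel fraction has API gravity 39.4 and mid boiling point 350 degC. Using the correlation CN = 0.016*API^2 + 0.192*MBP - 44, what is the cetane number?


CN = 0.016 * 39.4^2 + 0.192 * 350 - 44
CN = 24.83776 + 67.2 - 44 = 48.03776

48.03776


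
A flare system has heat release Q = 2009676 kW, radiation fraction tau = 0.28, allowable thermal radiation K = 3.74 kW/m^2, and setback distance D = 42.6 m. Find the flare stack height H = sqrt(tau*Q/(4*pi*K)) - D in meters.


tau*Q/(4*pi*K) = 0.28 * 2009676 / (4 * pi * 3.74) = 11973
sqrt(11973) = 109.421
H = 109.421 - 42.6 = 66.82

66.82 m


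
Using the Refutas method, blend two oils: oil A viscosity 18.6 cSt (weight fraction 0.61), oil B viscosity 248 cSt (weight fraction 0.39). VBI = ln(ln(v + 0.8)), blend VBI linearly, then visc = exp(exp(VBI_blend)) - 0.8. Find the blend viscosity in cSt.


Refutas method: VBN_i = 14.534*ln(ln(visc_i + 0.8)) + 10.975, blended linearly by mass fraction; since VBN is linear in VBI_i = ln(ln(visc_i + 0.8)) and the fractions sum to 1, blend VBI directly: visc = exp(exp(VBI_blend)) - 0.8
VBI_1 = ln(ln(18.6 + 0.8)) = 1.08697
VBI_2 = ln(ln(248 + 0.8)) = 1.70777
VBI_blend = 0.61 * 1.08697 + 0.39 * 1.70777 = 1.32908
visc_blend = exp(exp(1.32908)) - 0.8 = 42.91

42.91 cSt


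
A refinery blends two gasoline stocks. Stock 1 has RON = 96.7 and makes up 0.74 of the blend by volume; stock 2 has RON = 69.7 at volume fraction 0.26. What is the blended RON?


Linear blending: RON_blend = sum(vi * RONi)
Contribution 1: 0.74 * 96.7 = 71.558
Contribution 2: 0.26 * 69.7 = 18.122
RON_blend = 71.558 + 18.122 = 89.68

89.68


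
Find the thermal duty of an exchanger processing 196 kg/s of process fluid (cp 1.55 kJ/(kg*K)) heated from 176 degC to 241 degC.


Q = m_dot * cp * delta_T
delta_T = 241 - 176 = 65 K
Q = 196 * 1.55 * 65
= 303.8 * 65
= 19747 kW

19747 kW


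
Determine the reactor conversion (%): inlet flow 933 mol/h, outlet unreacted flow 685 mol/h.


X = (F_in - F_out) / F_in * 100
Moles reacted = 933 - 685 = 248
X = 248 / 933 * 100
= 0.2658 * 100
= 26.58 %

26.58 %


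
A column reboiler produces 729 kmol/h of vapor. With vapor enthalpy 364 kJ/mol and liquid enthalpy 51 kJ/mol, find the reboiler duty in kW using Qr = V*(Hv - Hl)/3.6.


Qr = 729 * (364 - 51) / 3.6 = 729 * 313 / 3.6 = 63380

63380 kW


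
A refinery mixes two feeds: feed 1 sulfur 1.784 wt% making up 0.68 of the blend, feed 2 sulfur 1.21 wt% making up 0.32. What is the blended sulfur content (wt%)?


Linear sulfur blending: S_blend = x1*S1 + x2*S2
Contribution 1: 0.68 * 1.784 = 1.21312 wt%
Contribution 2: 0.32 * 1.21 = 0.3872 wt%
S_blend = 1.21312 + 0.3872 = 1.60032

1.60032 wt%


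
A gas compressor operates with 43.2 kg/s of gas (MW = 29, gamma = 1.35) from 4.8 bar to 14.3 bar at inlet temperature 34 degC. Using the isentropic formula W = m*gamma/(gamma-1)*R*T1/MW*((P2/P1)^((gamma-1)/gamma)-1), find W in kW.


Isentropic work: W = m*(gamma/(gamma-1))*(R*T1/MW)*((P2/P1)^((gamma-1)/gamma) - 1)
T1 = 34 + 273.15 = 307.15 K
Pressure ratio = 14.3 / 4.8 = 2.97917
Exponent = (1.35 - 1)/1.35 = 0.259259
(P2/P1)^exp - 1 = 2.97917^0.259259 - 1 = 0.32713
W = 43.2 * 1.35 / 0.35 * 8.314 * 307.15 / 29 * 0.32713 = 4800

4800 kW


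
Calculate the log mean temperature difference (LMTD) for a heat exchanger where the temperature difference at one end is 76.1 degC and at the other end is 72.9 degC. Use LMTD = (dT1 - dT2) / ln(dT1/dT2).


LMTD = (dT1 - dT2) / ln(dT1/dT2)
= (76.1 - 72.9) / ln(76.1 / 72.9) = 3.2 / 0.0429596 = 74.49

74.49 degC


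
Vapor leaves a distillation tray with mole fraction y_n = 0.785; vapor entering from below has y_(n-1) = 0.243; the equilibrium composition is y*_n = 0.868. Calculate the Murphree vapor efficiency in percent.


Murphree vapor efficiency: EMV = (y_n - y_(n-1)) / (y*_n - y_(n-1)) * 100
EMV = (0.785 - 0.243) / (0.868 - 0.243) * 100 = 0.542 / 0.625 * 100 = 86.72

86.72 %


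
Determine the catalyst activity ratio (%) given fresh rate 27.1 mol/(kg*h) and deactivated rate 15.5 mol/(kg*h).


Activity (%) = (rate_used / rate_fresh) * 100
rate_used = 15.5, rate_fresh = 27.1
= (15.5 / 27.1) * 100
= 0.5720 * 100 = 57.20

57.20 %


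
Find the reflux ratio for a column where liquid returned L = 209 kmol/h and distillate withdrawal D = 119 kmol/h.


Reflux ratio definition: R = L / D (liquid returned / distillate withdrawn)
L = 209 kmol/h, D = 119 kmol/h
R = 209 / 119 = 1.756

1.756


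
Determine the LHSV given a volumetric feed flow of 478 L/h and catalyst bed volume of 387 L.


LHSV = volumetric feed rate / catalyst volume
= 478 L/h / 387 L
= 1.235 h^-1

1.235 h^-1


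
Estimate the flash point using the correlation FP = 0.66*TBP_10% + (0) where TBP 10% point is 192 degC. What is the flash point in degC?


FP = 0.66 * 192 + (0) = 126.72

126.72 degC


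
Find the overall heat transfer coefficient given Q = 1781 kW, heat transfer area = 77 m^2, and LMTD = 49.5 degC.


From Q = U*A*LMTD, U = Q / (A * LMTD)
U = 1781 / (77 * 49.5) = 1781 / 3811.5 = 0.4673

0.4673 kW/(m^2*K)


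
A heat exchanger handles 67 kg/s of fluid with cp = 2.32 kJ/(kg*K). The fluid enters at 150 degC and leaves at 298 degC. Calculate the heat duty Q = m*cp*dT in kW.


Q = m_dot * cp * delta_T
delta_T = 298 - 150 = 148 K
Q = 67 * 2.32 * 148
= 155.44 * 148
= 23005.12 kW

23005.12 kW


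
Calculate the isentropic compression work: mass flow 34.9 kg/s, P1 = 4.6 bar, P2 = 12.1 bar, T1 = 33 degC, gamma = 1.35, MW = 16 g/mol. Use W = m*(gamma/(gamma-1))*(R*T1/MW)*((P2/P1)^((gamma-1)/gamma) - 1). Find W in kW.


Isentropic work: W = m*(gamma/(gamma-1))*(R*T1/MW)*((P2/P1)^((gamma-1)/gamma) - 1)
T1 = 33 + 273.15 = 306.15 K
Pressure ratio = 12.1 / 4.6 = 2.63043
Exponent = (1.35 - 1)/1.35 = 0.259259
(P2/P1)^exp - 1 = 2.63043^0.259259 - 1 = 0.284978
W = 34.9 * 1.35 / 0.35 * 8.314 * 306.15 / 16 * 0.284978 = 6103

6103 kW


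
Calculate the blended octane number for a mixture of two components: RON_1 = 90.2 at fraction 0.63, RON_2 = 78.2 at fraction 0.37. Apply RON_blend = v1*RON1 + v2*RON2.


Linear blending: RON_blend = sum(vi * RONi)
Contribution 1: 0.63 * 90.2 = 56.826
Contribution 2: 0.37 * 78.2 = 28.934
RON_blend = 56.826 + 28.934 = 85.76

85.76


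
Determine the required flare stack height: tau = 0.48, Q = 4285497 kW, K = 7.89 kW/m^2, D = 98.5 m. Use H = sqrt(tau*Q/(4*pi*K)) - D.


tau*Q/(4*pi*K) = 0.48 * 4285497 / (4 * pi * 7.89) = 20747
sqrt(20747) = 144.038
H = 144.038 - 98.5 = 45.54

45.54 m


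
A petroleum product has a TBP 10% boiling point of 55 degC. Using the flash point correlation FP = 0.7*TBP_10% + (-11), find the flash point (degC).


FP = 0.7 * 55 + (-11) = 27.5

27.5 degC


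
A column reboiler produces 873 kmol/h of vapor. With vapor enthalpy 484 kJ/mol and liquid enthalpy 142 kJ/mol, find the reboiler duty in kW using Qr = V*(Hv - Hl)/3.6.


Qr = 873 * (484 - 142) / 3.6 = 873 * 342 / 3.6 = 82940

82940 kW


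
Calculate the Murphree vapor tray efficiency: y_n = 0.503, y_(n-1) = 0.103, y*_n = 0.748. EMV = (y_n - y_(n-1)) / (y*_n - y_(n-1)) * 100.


Murphree vapor efficiency: EMV = (y_n - y_(n-1)) / (y*_n - y_(n-1)) * 100
EMV = (0.503 - 0.103) / (0.748 - 0.103) * 100 = 0.4 / 0.645 * 100 = 62.02

62.02 %


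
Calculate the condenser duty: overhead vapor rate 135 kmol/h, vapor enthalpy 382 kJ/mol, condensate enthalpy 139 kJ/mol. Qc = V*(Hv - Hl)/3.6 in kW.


Qc = 135 * (382 - 139) / 3.6 = 135 * 243 / 3.6 = 9112

9112 kW


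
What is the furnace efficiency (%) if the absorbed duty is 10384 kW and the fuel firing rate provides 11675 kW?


Furnace efficiency = Q_absorbed / Q_fuel * 100
= 10384 / 11675 * 100 = 88.94

88.94 %


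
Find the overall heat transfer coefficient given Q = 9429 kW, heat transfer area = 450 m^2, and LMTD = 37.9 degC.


From Q = U*A*LMTD, U = Q / (A * LMTD)
U = 9429 / (450 * 37.9) = 9429 / 17055 = 0.5529

0.5529 kW/(m^2*K)


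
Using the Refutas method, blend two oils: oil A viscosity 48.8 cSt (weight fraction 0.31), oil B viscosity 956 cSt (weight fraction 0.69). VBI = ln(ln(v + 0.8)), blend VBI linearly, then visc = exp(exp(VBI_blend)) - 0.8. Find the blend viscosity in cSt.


Refutas method: VBN_i = 14.534*ln(ln(visc_i + 0.8)) + 10.975, blended linearly by mass fraction; since VBN is linear in VBI_i = ln(ln(visc_i + 0.8)) and the fractions sum to 1, blend VBI directly: visc = exp(exp(VBI_blend)) - 0.8
VBI_1 = ln(ln(48.8 + 0.8)) = 1.362
VBI_2 = ln(ln(956 + 0.8)) = 1.92623
VBI_blend = 0.31 * 1.362 + 0.69 * 1.92623 = 1.75132
visc_blend = exp(exp(1.75132)) - 0.8 = 317.2

317.2 cSt


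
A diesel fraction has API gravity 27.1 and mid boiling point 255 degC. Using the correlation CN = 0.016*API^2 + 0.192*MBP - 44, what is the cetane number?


CN = 0.016 * 27.1^2 + 0.192 * 255 - 44
CN = 11.75056 + 48.96 - 44 = 16.71056

16.71056


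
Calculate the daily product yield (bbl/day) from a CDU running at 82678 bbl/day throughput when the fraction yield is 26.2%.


Crude throughput = 82678 bbl/day
Fraction yield = 26.2%
yield = throughput * fraction / 100
yield = 82678 * 26.2 / 100 = 21661.636

21661.636 bbl/day


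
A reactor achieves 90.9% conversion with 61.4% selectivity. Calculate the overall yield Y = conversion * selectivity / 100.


Overall yield = conversion (%) * selectivity (%) / 100
Conversion = 90.9%, Selectivity = 61.4%
Y = 90.9 * 61.4 / 100
= 55.8126 %

55.8126 %


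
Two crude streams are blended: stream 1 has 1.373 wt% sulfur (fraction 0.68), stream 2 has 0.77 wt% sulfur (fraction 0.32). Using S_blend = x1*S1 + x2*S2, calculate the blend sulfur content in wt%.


Linear sulfur blending: S_blend = x1*S1 + x2*S2
Contribution 1: 0.68 * 1.373 = 0.93364 wt%
Contribution 2: 0.32 * 0.77 = 0.2464 wt%
S_blend = 0.93364 + 0.2464 = 1.18004

1.18004 wt%


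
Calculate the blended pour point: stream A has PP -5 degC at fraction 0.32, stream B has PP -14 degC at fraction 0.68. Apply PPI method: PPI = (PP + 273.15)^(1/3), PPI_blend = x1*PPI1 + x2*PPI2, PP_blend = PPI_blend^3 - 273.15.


PPI_1 = (-5 + 273.15)^(1/3) = 6.448508
PPI_2 = (-14 + 273.15)^(1/3) = 6.375541
PPI_blend = 0.32 * 6.448508 + 0.68 * 6.375541 = 6.39889
PP_blend = 6.39889^3 - 273.15 = 262.0076 - 273.15 = -11.14

-11.14 degC


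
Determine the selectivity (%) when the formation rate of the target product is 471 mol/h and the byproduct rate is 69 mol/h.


Selectivity = desired / (desired + undesired) * 100
Total products = 471 + 69 = 540 mol/h
S = 471 / 540 * 100
= 0.8722 * 100
= 87.22 %

87.22 %


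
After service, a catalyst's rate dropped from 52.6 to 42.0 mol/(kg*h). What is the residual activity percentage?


Activity (%) = (rate_used / rate_fresh) * 100
rate_used = 42.0, rate_fresh = 52.6
= (42.0 / 52.6) * 100
= 0.7985 * 100 = 79.85

79.85 %


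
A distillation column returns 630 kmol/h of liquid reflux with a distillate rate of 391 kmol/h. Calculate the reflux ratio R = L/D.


Reflux ratio definition: R = L / D (liquid returned / distillate withdrawn)
L = 630 kmol/h, D = 391 kmol/h
R = 630 / 391 = 1.611

1.611


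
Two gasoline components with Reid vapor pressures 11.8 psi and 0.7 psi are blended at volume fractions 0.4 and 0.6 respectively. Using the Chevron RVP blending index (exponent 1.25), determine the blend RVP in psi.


Chevron index: RVP_blend = (sum xi*RVPi^1.25)^(1/1.25)
RVP^1.25 terms: 0.4 * 11.8^1.25 + 0.6 * 0.7^1.25 = 9.13225
RVP_blend = 9.13225^(1/1.25) = 5.868

5.868 psi


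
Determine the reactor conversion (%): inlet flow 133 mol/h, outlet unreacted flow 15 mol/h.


X = (F_in - F_out) / F_in * 100
Moles reacted = 133 - 15 = 118
X = 118 / 133 * 100
= 0.8872 * 100
= 88.72 %

88.72 %


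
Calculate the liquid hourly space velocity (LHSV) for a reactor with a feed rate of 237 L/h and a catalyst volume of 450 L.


LHSV = volumetric feed rate / catalyst volume
= 237 L/h / 450 L
= 0.5267 h^-1

0.5267 h^-1


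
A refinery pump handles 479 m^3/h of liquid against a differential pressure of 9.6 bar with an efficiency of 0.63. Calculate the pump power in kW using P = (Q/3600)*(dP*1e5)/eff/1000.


Q = 479 / 3600 = 0.133056 m^3/s
P = 0.133056 * (9.6 * 1e5) / 0.63 / 1000 = 202.8

202.8 kW


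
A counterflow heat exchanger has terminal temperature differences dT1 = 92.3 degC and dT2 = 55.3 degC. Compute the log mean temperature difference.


LMTD = (dT1 - dT2) / ln(dT1/dT2)
= (92.3 - 55.3) / ln(92.3 / 55.3) = 37 / 0.512271 = 72.23

72.23 degC


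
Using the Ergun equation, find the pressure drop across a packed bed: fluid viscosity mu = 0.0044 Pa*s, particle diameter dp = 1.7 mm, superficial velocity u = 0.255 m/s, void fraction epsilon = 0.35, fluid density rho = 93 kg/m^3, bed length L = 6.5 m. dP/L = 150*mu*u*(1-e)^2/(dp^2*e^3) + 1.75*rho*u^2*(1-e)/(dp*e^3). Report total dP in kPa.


dp = 1.7 mm = 0.0017 m
Viscous term = 150*0.0044*0.255*(1-0.35)^2 / (0.0017^2*0.35^3) = 573864
Inertial term = 1.75*93*0.255^2*(1-0.35) / (0.0017*0.35^3) = 94376
dP/L = 573864 + 94376 = 668240 Pa/m
dP = 668240 * 6.5 / 1000 = 4344 kPa

4344 kPa


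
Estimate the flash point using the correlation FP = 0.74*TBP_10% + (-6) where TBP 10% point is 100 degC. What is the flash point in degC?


FP = 0.74 * 100 + (-6) = 68

68 degC


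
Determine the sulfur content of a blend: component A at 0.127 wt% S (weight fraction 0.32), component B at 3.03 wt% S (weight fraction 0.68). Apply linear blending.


Linear sulfur blending: S_blend = x1*S1 + x2*S2
Contribution 1: 0.32 * 0.127 = 0.04064 wt%
Contribution 2: 0.68 * 3.03 = 2.0604 wt%
S_blend = 0.04064 + 2.0604 = 2.10104

2.10104 wt%


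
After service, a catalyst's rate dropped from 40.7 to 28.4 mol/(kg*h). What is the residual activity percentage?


Activity (%) = (rate_used / rate_fresh) * 100
rate_used = 28.4, rate_fresh = 40.7
= (28.4 / 40.7) * 100
= 0.6978 * 100 = 69.78

69.78 %


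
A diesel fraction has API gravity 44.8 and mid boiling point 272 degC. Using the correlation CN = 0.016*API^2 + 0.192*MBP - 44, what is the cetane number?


CN = 0.016 * 44.8^2 + 0.192 * 272 - 44
CN = 32.11264 + 52.224 - 44 = 40.33664

40.33664


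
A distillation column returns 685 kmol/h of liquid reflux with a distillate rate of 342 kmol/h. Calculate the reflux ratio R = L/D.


Reflux ratio definition: R = L / D (liquid returned / distillate withdrawn)
L = 685 kmol/h, D = 342 kmol/h
R = 685 / 342 = 2.003

2.003


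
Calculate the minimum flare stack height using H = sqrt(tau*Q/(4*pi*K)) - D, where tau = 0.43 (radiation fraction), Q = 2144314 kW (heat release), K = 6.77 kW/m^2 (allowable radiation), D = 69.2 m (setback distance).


tau*Q/(4*pi*K) = 0.43 * 2144314 / (4 * pi * 6.77) = 10838.2
sqrt(10838.2) = 104.107
H = 104.107 - 69.2 = 34.91

34.91 m


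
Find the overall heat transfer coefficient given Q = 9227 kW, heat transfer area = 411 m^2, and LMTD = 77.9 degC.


From Q = U*A*LMTD, U = Q / (A * LMTD)
U = 9227 / (411 * 77.9) = 9227 / 32016.9 = 0.2882

0.2882 kW/(m^2*K)


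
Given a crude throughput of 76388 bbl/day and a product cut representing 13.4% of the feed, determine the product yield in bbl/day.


Crude throughput = 76388 bbl/day
Fraction yield = 13.4%
yield = throughput * fraction / 100
yield = 76388 * 13.4 / 100 = 10235.992

10235.992 bbl/day


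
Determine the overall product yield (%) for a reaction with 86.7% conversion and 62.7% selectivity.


Overall yield = conversion (%) * selectivity (%) / 100
Conversion = 86.7%, Selectivity = 62.7%
Y = 86.7 * 62.7 / 100
= 54.3609 %

54.3609 %


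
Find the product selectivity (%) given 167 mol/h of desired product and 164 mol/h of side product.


Selectivity = desired / (desired + undesired) * 100
Total products = 167 + 164 = 331 mol/h
S = 167 / 331 * 100
= 0.5045 * 100
= 50.45 %

50.45 %


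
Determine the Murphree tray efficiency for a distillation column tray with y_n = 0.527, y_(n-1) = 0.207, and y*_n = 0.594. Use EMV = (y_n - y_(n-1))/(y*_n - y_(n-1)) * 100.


Murphree vapor efficiency: EMV = (y_n - y_(n-1)) / (y*_n - y_(n-1)) * 100
EMV = (0.527 - 0.207) / (0.594 - 0.207) * 100 = 0.32 / 0.387 * 100 = 82.69

82.69 %


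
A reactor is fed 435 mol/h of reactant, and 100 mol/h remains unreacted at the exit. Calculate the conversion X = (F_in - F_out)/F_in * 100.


X = (F_in - F_out) / F_in * 100
Moles reacted = 435 - 100 = 335
X = 335 / 435 * 100
= 0.7701 * 100
= 77.01 %

77.01 %


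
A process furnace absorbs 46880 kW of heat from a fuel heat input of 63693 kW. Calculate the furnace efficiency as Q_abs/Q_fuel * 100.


Furnace efficiency = Q_absorbed / Q_fuel * 100
= 46880 / 63693 * 100 = 73.60

73.60 %


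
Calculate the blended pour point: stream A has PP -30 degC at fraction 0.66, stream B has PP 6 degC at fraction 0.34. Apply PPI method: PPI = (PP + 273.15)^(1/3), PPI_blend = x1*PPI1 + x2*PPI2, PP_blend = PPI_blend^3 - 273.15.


PPI_1 = (-30 + 273.15)^(1/3) = 6.241535
PPI_2 = (6 + 273.15)^(1/3) = 6.535506
PPI_blend = 0.66 * 6.241535 + 0.34 * 6.535506 = 6.341485
PP_blend = 6.341485^3 - 273.15 = 255.0192 - 273.15 = -18.13

-18.13 degC


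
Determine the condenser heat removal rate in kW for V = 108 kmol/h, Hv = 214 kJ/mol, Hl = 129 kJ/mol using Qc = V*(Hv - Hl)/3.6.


Qc = 108 * (214 - 129) / 3.6 = 108 * 85 / 3.6 = 2550

2550 kW


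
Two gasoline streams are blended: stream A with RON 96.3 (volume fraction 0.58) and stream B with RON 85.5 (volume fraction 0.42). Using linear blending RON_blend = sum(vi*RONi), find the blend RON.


Linear blending: RON_blend = sum(vi * RONi)
Contribution 1: 0.58 * 96.3 = 55.854
Contribution 2: 0.42 * 85.5 = 35.91
RON_blend = 55.854 + 35.91 = 91.764

91.764


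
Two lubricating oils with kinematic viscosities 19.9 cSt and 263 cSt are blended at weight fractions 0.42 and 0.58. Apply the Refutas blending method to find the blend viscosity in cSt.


Refutas method: VBN_i = 14.534*ln(ln(visc_i + 0.8)) + 10.975, blended linearly by mass fraction; since VBN is linear in VBI_i = ln(ln(visc_i + 0.8)) and the fractions sum to 1, blend VBI directly: visc = exp(exp(VBI_blend)) - 0.8
VBI_1 = ln(ln(19.9 + 0.8)) = 1.10861
VBI_2 = ln(ln(263 + 0.8)) = 1.71833
VBI_blend = 0.42 * 1.10861 + 0.58 * 1.71833 = 1.46225
visc_blend = exp(exp(1.46225)) - 0.8 = 74.06

74.06 cSt


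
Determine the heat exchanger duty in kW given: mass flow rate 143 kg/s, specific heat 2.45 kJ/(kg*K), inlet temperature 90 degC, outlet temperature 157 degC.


Q = m_dot * cp * delta_T
delta_T = 157 - 90 = 67 K
Q = 143 * 2.45 * 67
= 350.35 * 67
= 23473.45 kW

23473.45 kW


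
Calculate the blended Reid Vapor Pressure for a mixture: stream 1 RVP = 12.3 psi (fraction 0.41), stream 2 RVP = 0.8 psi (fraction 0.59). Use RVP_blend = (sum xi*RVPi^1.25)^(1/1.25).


Chevron index: RVP_blend = (sum xi*RVPi^1.25)^(1/1.25)
RVP^1.25 terms: 0.41 * 12.3^1.25 + 0.59 * 0.8^1.25 = 9.89059
RVP_blend = 9.89059^(1/1.25) = 6.254

6.254 psi


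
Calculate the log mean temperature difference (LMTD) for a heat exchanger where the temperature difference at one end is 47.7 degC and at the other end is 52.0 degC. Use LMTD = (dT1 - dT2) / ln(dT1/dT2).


LMTD = (dT1 - dT2) / ln(dT1/dT2)
= (47.7 - 52.0) / ln(47.7 / 52.0) = -4.3 / -0.0863123 = 49.82

49.82 degC


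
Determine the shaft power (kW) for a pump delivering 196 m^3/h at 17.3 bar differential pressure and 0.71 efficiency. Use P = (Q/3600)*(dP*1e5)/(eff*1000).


Q = 196 / 3600 = 0.0544444 m^3/s
P = 0.0544444 * (17.3 * 1e5) / 0.71 / 1000 = 132.7

132.7 kW


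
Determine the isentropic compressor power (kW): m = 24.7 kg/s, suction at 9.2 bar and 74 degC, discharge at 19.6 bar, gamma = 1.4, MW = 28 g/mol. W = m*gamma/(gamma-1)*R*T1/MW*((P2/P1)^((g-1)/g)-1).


Isentropic work: W = m*(gamma/(gamma-1))*(R*T1/MW)*((P2/P1)^((gamma-1)/gamma) - 1)
T1 = 74 + 273.15 = 347.15 K
Pressure ratio = 19.6 / 9.2 = 2.13043
Exponent = (1.4 - 1)/1.4 = 0.285714
(P2/P1)^exp - 1 = 2.13043^0.285714 - 1 = 0.241217
W = 24.7 * 1.4 / 0.4 * 8.314 * 347.15 / 28 * 0.241217 = 2150

2150 kW


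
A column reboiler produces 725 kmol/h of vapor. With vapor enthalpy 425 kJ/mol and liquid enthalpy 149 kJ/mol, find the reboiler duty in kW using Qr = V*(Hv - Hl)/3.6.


Qr = 725 * (425 - 149) / 3.6 = 725 * 276 / 3.6 = 55580

55580 kW


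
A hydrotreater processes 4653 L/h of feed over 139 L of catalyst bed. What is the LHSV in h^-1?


LHSV = volumetric feed rate / catalyst volume
= 4653 L/h / 139 L
= 33.47 h^-1

33.47 h^-1


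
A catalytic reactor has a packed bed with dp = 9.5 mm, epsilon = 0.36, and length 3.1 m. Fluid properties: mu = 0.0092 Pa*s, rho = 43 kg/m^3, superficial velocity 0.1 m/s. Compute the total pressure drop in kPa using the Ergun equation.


dp = 9.5 mm = 0.0095 m
Viscous term = 150*0.0092*0.1*(1-0.36)^2 / (0.0095^2*0.36^3) = 13424.1
Inertial term = 1.75*43*0.1^2*(1-0.36) / (0.0095*0.36^3) = 1086.56
dP/L = 13424.1 + 1086.56 = 14510.7 Pa/m
dP = 14510.7 * 3.1 / 1000 = 44.98 kPa

44.98 kPa


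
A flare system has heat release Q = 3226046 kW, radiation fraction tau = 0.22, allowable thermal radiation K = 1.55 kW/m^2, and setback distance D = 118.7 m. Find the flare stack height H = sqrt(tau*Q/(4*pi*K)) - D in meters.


tau*Q/(4*pi*K) = 0.22 * 3226046 / (4 * pi * 1.55) = 36437.8
sqrt(36437.8) = 190.887
H = 190.887 - 118.7 = 72.19

72.19 m


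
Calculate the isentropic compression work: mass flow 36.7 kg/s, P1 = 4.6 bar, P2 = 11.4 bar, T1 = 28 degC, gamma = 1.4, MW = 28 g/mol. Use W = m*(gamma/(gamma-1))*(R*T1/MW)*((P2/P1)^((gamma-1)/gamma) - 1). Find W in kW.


Isentropic work: W = m*(gamma/(gamma-1))*(R*T1/MW)*((P2/P1)^((gamma-1)/gamma) - 1)
T1 = 28 + 273.15 = 301.15 K
Pressure ratio = 11.4 / 4.6 = 2.47826
Exponent = (1.4 - 1)/1.4 = 0.285714
(P2/P1)^exp - 1 = 2.47826^0.285714 - 1 = 0.296025
W = 36.7 * 1.4 / 0.4 * 8.314 * 301.15 / 28 * 0.296025 = 3400

3400 kW


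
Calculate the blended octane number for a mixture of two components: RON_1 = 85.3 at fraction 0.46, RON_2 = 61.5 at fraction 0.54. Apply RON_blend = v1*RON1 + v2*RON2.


Linear blending: RON_blend = sum(vi * RONi)
Contribution 1: 0.46 * 85.3 = 39.238
Contribution 2: 0.54 * 61.5 = 33.21
RON_blend = 39.238 + 33.21 = 72.448

72.448


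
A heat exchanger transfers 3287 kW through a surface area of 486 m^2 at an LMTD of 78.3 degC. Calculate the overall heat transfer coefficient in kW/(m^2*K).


From Q = U*A*LMTD, U = Q / (A * LMTD)
U = 3287 / (486 * 78.3) = 3287 / 38053.8 = 0.08638

0.08638 kW/(m^2*K)


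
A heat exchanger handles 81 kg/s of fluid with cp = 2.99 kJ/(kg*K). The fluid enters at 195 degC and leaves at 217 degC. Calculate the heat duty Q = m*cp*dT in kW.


Q = m_dot * cp * delta_T
delta_T = 217 - 195 = 22 K
Q = 81 * 2.99 * 22
= 242.19 * 22
= 5328.18 kW

5328.18 kW


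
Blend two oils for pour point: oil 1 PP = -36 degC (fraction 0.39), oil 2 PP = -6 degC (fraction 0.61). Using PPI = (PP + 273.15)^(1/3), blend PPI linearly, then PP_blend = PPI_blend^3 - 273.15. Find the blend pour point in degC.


PPI_1 = (-36 + 273.15)^(1/3) = 6.189768
PPI_2 = (-6 + 273.15)^(1/3) = 6.440482
PPI_blend = 0.39 * 6.189768 + 0.61 * 6.440482 = 6.342704
PP_blend = 6.342704^3 - 273.15 = 255.1663 - 273.15 = -17.98

-17.98 degC


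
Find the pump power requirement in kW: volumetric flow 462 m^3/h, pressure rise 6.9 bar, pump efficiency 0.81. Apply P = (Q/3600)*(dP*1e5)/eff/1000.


Q = 462 / 3600 = 0.128333 m^3/s
P = 0.128333 * (6.9 * 1e5) / 0.81 / 1000 = 109.3

109.3 kW


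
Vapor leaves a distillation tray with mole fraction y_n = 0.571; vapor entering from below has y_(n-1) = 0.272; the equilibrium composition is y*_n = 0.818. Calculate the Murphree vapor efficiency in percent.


Murphree vapor efficiency: EMV = (y_n - y_(n-1)) / (y*_n - y_(n-1)) * 100
EMV = (0.571 - 0.272) / (0.818 - 0.272) * 100 = 0.299 / 0.546 * 100 = 54.76

54.76 %


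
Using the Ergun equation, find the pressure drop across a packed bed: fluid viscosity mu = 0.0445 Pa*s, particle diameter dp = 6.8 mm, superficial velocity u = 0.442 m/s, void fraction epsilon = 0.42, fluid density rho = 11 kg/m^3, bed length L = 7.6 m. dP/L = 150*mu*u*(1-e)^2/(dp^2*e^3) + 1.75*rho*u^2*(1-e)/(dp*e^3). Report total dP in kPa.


dp = 6.8 mm = 0.0068 m
Viscous term = 150*0.0445*0.442*(1-0.42)^2 / (0.0068^2*0.42^3) = 289710
Inertial term = 1.75*11*0.442^2*(1-0.42) / (0.0068*0.42^3) = 4329.59
dP/L = 289710 + 4329.59 = 294040 Pa/m
dP = 294040 * 7.6 / 1000 = 2235 kPa

2235 kPa


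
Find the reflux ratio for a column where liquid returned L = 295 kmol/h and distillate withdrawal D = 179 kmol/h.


Reflux ratio definition: R = L / D (liquid returned / distillate withdrawn)
L = 295 kmol/h, D = 179 kmol/h
R = 295 / 179 = 1.648

1.648


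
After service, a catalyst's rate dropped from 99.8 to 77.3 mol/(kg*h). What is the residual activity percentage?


Activity (%) = (rate_used / rate_fresh) * 100
rate_used = 77.3, rate_fresh = 99.8
= (77.3 / 99.8) * 100
= 0.7745 * 100 = 77.45

77.45 %


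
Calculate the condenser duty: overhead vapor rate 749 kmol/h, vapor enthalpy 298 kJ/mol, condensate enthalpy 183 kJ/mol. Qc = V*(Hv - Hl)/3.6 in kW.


Qc = 749 * (298 - 183) / 3.6 = 749 * 115 / 3.6 = 23930

23930 kW


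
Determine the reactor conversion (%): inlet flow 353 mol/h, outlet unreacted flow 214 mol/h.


X = (F_in - F_out) / F_in * 100
Moles reacted = 353 - 214 = 139
X = 139 / 353 * 100
= 0.3938 * 100
= 39.38 %

39.38 %


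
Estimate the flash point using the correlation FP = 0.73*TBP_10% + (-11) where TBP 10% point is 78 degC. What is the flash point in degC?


FP = 0.73 * 78 + (-11) = 45.94

45.94 degC


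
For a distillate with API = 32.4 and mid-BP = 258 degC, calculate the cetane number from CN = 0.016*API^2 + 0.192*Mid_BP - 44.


CN = 0.016 * 32.4^2 + 0.192 * 258 - 44
CN = 16.79616 + 49.536 - 44 = 22.33216

22.33216


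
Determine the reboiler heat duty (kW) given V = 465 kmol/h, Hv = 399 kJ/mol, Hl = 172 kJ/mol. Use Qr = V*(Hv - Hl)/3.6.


Qr = 465 * (399 - 172) / 3.6 = 465 * 227 / 3.6 = 29320

29320 kW


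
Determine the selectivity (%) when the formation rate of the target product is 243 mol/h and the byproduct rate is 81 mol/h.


Selectivity = desired / (desired + undesired) * 100
Total products = 243 + 81 = 324 mol/h
S = 243 / 324 * 100
= 0.7500 * 100
= 75.00 %

75.00 %


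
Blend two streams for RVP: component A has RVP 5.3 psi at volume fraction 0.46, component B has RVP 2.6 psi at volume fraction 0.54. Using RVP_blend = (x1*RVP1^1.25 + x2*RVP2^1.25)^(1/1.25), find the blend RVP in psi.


Chevron index: RVP_blend = (sum xi*RVPi^1.25)^(1/1.25)
RVP^1.25 terms: 0.46 * 5.3^1.25 + 0.54 * 2.6^1.25 = 5.48199
RVP_blend = 5.48199^(1/1.25) = 3.901

3.901 psi


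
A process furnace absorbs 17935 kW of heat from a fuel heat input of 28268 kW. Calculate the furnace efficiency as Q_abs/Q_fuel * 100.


Furnace efficiency = Q_absorbed / Q_fuel * 100
= 17935 / 28268 * 100 = 63.45

63.45 %


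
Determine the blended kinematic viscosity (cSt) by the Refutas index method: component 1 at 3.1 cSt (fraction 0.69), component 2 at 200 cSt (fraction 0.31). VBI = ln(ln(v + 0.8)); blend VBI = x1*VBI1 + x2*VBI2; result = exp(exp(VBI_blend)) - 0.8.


Refutas method: VBN_i = 14.534*ln(ln(visc_i + 0.8)) + 10.975, blended linearly by mass fraction; since VBN is linear in VBI_i = ln(ln(visc_i + 0.8)) and the fractions sum to 1, blend VBI directly: visc = exp(exp(VBI_blend)) - 0.8
VBI_1 = ln(ln(3.1 + 0.8)) = 0.308202
VBI_2 = ln(ln(200 + 0.8)) = 1.66814
VBI_blend = 0.69 * 0.308202 + 0.31 * 1.66814 = 0.729783
visc_blend = exp(exp(0.729783)) - 0.8 = 7.162

7.162 cSt


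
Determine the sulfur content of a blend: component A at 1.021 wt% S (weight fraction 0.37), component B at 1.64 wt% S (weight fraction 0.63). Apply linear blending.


Linear sulfur blending: S_blend = x1*S1 + x2*S2
Contribution 1: 0.37 * 1.021 = 0.37777 wt%
Contribution 2: 0.63 * 1.64 = 1.0332 wt%
S_blend = 0.37777 + 1.0332 = 1.41097

1.41097 wt%


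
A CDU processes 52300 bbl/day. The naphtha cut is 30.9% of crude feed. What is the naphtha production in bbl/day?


Crude throughput = 52300 bbl/day
Fraction yield = 30.9%
yield = throughput * fraction / 100
yield = 52300 * 30.9 / 100 = 16160.7

16160.7 bbl/day


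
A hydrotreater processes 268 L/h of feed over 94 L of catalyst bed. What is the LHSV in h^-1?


LHSV = volumetric feed rate / catalyst volume
= 268 L/h / 94 L
= 2.851 h^-1

2.851 h^-1


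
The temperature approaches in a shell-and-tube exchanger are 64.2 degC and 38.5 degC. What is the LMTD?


LMTD = (dT1 - dT2) / ln(dT1/dT2)
= (64.2 - 38.5) / ln(64.2 / 38.5) = 25.7 / 0.511345 = 50.26

50.26 degC


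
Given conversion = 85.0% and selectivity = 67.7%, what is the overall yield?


Overall yield = conversion (%) * selectivity (%) / 100
Conversion = 85.0%, Selectivity = 67.7%
Y = 85.0 * 67.7 / 100
= 57.545 %

57.545 %


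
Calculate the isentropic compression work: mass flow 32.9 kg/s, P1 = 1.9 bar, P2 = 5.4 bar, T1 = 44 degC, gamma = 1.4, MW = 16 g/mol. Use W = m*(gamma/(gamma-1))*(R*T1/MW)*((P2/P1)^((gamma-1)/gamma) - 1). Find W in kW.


Isentropic work: W = m*(gamma/(gamma-1))*(R*T1/MW)*((P2/P1)^((gamma-1)/gamma) - 1)
T1 = 44 + 273.15 = 317.15 K
Pressure ratio = 5.4 / 1.9 = 2.84211
Exponent = (1.4 - 1)/1.4 = 0.285714
(P2/P1)^exp - 1 = 2.84211^0.285714 - 1 = 0.347757
W = 32.9 * 1.4 / 0.4 * 8.314 * 317.15 / 16 * 0.347757 = 6599

6599 kW


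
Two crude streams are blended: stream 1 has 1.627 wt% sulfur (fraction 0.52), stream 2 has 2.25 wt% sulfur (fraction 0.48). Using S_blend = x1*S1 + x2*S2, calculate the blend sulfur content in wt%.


Linear sulfur blending: S_blend = x1*S1 + x2*S2
Contribution 1: 0.52 * 1.627 = 0.84604 wt%
Contribution 2: 0.48 * 2.25 = 1.08 wt%
S_blend = 0.84604 + 1.08 = 1.92604

1.92604 wt%


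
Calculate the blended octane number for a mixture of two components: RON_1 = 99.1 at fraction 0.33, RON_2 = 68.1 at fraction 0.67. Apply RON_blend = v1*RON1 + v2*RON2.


Linear blending: RON_blend = sum(vi * RONi)
Contribution 1: 0.33 * 99.1 = 32.703
Contribution 2: 0.67 * 68.1 = 45.627
RON_blend = 32.703 + 45.627 = 78.33

78.33


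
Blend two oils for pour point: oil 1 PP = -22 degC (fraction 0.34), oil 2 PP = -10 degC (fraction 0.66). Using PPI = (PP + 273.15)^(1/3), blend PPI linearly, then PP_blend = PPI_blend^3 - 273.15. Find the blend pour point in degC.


PPI_1 = (-22 + 273.15)^(1/3) = 6.30925
PPI_2 = (-10 + 273.15)^(1/3) = 6.408176
PPI_blend = 0.34 * 6.30925 + 0.66 * 6.408176 = 6.374541
PP_blend = 6.374541^3 - 273.15 = 259.028 - 273.15 = -14.12

-14.12 degC


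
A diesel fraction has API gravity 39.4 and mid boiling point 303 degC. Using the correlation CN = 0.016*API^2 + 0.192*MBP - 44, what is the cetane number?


CN = 0.016 * 39.4^2 + 0.192 * 303 - 44
CN = 24.83776 + 58.176 - 44 = 39.01376

39.01376


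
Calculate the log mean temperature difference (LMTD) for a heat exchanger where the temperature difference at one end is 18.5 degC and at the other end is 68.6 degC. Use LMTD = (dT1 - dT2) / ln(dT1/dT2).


LMTD = (dT1 - dT2) / ln(dT1/dT2)
= (18.5 - 68.6) / ln(18.5 / 68.6) = -50.1 / -1.31052 = 38.23

38.23 degC


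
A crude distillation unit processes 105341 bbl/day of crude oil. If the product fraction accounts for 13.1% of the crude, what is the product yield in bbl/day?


Crude throughput = 105341 bbl/day
Fraction yield = 13.1%
yield = throughput * fraction / 100
yield = 105341 * 13.1 / 100 = 13799.671

13799.671 bbl/day
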